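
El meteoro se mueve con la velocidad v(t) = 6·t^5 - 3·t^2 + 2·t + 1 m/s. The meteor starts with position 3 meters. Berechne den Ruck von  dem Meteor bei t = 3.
Ausgehend von der Geschwindigkeit v(t) = 6·t^5 - 3·t^2 + 2·t + 1, nehmen wir 2 Ableitungen. Mit d/dt von v(t) finden wir a(t) = 30·t^4 - 6·t + 2. Die Ableitung von der Beschleunigung ergibt den Ruck: j(t) = 120·t^3 - 6. Aus der Gleichung für den Ruck j(t) = 120·t^3 - 6, setzen wir t = 3 ein und erhalten j = 3234.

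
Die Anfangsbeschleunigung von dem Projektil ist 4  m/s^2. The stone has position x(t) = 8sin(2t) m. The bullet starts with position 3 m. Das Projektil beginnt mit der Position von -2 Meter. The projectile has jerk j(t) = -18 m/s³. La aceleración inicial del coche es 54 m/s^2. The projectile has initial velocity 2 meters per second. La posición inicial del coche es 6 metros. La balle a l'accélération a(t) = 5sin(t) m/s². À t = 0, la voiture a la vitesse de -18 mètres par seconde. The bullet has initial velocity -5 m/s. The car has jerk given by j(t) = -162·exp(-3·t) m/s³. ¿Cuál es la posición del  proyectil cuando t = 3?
Para resolver esto, necesitamos tomar 3 integrales de nuestra ecuación de la sacudida j(t) = -18. Integrando la sacudida y usando la condición inicial a(0) = 4, obtenemos a(t) = 4 - 18·t. Integrando la aceleración y usando la condición inicial v(0) = 2, obtenemos v(t) = -9·t^2 + 4·t + 2. La antiderivada de la velocidad, con x(0) = -2, da la posición: x(t) = -3·t^3 + 2·t^2 + 2·t - 2. De la ecuación de la posición x(t) = -3·t^3 + 2·t^2 + 2·t - 2, sustituimos t = 3 para obtener x = -59.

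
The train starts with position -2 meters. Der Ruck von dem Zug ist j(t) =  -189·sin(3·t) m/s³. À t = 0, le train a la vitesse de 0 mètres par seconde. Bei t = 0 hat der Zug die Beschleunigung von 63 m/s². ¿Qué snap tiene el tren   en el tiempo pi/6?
Para resolver esto, necesitamos tomar 1 derivada de nuestra ecuación de la sacudida j(t) = -189·sin(3·t). La derivada de la sacudida da el snap: s(t) = -567·cos(3·t). De la ecuación del snap s(t) = -567·cos(3·t), sustituimos t = pi/6 para obtener s = 0.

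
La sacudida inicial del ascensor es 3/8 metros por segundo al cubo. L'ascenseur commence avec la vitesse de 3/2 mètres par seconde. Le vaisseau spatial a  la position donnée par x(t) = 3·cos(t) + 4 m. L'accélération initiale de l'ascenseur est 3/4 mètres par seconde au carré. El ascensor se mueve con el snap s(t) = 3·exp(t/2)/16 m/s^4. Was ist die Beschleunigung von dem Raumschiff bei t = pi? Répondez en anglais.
We must differentiate our position equation x(t) = 3·cos(t) + 4 2 times. The derivative of position gives velocity: v(t) = -3·sin(t). Differentiating velocity, we get acceleration: a(t) = -3·cos(t). Using a(t) = -3·cos(t) and substituting t = pi, we find a = 3.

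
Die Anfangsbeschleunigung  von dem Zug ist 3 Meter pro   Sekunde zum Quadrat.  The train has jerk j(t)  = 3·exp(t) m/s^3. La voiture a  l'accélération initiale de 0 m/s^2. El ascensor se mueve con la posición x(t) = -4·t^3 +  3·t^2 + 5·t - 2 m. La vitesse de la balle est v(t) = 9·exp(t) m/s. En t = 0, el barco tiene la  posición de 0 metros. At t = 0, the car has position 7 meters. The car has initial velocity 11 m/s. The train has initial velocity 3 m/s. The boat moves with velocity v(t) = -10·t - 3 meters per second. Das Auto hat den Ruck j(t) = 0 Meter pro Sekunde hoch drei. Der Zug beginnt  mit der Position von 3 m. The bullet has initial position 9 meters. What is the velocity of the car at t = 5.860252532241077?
To solve this, we need to take 2 integrals of our jerk equation j(t) = 0. The integral of jerk is acceleration. Using a(0) = 0, we get a(t) = 0. Integrating acceleration and using the initial condition v(0) = 11, we get v(t) = 11. From the given velocity equation v(t) = 11, we substitute t = 5.860252532241077 to get v = 11.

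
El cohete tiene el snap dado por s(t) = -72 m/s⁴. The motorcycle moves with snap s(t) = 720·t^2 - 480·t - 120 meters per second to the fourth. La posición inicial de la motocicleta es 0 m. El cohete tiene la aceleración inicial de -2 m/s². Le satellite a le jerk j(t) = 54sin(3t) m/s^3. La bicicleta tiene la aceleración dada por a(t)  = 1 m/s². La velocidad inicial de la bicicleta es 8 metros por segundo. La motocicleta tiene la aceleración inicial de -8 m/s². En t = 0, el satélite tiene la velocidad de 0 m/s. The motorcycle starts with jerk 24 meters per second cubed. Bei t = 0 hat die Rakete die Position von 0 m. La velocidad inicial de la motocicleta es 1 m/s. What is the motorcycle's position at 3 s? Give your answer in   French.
Nous devons trouver l'intégrale de notre équation du snap s(t) = 720·t^2 - 480·t - 120 4 fois. L'intégrale du snap est le jerk. En utilisant j(0) = 24, nous obtenons j(t) = 240·t^3 - 240·t^2 - 120·t + 24. En prenant ∫j(t)dt et en appliquant a(0) = -8, nous trouvons a(t) = 60·t^4 - 80·t^3 - 60·t^2 + 24·t - 8. En intégrant l'accélération et en utilisant la condition initiale v(0) = 1, nous obtenons v(t) = 12·t^5 - 20·t^4 - 20·t^3 + 12·t^2 - 8·t + 1. L'intégrale de la vitesse, avec x(0) = 0, donne la position: x(t) = 2·t^6 - 4·t^5 - 5·t^4 + 4·t^3 - 4·t^2 + t. Nous avons la position x(t) = 2·t^6 - 4·t^5 - 5·t^4 + 4·t^3 - 4·t^2 + t. En substituant t = 3: x(3) = 156.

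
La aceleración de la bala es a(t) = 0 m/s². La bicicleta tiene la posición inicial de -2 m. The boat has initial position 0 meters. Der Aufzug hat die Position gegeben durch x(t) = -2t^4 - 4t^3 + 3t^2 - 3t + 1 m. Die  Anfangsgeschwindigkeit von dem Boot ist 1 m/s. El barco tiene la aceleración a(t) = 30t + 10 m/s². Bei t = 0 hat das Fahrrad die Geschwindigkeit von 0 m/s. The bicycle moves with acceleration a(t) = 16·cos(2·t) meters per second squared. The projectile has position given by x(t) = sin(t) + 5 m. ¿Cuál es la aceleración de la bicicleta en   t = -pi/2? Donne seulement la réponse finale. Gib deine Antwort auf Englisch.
The answer is -16.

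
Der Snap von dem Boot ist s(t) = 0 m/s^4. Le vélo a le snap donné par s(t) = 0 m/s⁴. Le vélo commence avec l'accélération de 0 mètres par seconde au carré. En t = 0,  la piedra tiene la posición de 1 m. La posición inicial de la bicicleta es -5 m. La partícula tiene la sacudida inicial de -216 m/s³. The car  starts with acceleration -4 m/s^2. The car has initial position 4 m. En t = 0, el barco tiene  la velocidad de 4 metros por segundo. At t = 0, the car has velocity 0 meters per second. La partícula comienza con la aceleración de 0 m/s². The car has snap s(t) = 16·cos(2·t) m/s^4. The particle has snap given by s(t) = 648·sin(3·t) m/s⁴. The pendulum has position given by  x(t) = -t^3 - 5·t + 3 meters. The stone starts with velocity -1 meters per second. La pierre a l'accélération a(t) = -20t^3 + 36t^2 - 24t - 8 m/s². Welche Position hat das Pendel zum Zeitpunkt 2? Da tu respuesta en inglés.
Using x(t) = -t^3 - 5·t + 3 and substituting t = 2, we find x = -15.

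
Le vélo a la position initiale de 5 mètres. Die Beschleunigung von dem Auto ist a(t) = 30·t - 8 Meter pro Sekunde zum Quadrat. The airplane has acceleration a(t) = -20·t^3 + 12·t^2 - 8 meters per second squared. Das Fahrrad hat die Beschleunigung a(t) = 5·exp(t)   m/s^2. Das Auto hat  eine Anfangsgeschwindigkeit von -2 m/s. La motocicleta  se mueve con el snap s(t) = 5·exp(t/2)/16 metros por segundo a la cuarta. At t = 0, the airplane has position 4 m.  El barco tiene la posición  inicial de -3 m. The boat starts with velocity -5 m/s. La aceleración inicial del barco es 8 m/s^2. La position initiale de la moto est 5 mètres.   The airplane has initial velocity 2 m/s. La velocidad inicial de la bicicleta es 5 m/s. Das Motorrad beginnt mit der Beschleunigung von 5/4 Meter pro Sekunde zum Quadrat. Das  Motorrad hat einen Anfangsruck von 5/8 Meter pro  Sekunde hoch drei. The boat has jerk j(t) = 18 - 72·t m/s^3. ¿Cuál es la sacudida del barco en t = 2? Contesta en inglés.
From the given jerk equation j(t) = 18 - 72·t, we substitute t = 2 to get j = -126.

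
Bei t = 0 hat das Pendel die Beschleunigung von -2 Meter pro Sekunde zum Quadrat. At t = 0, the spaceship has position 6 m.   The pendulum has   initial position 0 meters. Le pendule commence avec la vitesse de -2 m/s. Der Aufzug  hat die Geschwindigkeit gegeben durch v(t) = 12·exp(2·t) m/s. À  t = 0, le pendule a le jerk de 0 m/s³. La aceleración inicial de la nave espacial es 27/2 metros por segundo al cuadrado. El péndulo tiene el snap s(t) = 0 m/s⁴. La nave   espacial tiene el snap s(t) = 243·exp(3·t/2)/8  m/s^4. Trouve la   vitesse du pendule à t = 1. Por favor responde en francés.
Pour résoudre ceci, nous devons prendre 3 primitives de notre équation du snap s(t) = 0. La primitive du snap est le jerk. En utilisant j(0) = 0, nous obtenons j(t) = 0. En prenant ∫j(t)dt et en appliquant a(0) = -2, nous trouvons a(t) = -2. En prenant ∫a(t)dt et en appliquant v(0) = -2, nous trouvons v(t) = -2·t - 2. Nous avons la vitesse v(t) = -2·t - 2. En substituant t = 1: v(1) = -4.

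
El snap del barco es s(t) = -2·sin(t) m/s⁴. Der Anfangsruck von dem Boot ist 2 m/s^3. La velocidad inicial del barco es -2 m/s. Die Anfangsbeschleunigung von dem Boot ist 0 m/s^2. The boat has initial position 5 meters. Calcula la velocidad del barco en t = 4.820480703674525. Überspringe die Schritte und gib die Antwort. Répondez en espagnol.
v(4.820480703674525) = -0.215762717671620.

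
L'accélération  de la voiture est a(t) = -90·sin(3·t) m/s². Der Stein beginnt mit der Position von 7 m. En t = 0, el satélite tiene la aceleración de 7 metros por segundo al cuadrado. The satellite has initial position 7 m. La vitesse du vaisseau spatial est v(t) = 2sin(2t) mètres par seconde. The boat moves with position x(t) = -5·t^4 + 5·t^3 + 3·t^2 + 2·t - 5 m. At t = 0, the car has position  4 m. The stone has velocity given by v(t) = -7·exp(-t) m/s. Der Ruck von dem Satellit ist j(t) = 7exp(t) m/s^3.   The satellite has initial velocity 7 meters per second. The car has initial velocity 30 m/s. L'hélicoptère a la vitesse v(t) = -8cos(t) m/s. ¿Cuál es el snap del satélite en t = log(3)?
Para resolver esto, necesitamos tomar 1 derivada de nuestra ecuación de la sacudida j(t) = 7·exp(t). La derivada de la sacudida da el snap: s(t) = 7·exp(t). Usando s(t) = 7·exp(t) y sustituyendo t = log(3), encontramos s = 21.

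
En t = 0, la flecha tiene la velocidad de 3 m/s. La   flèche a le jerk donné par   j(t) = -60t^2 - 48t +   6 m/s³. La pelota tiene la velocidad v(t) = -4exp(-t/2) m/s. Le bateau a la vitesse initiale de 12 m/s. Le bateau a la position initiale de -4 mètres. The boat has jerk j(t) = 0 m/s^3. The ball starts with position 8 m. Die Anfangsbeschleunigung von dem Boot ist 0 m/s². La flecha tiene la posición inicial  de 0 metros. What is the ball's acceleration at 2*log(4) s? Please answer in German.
Ausgehend von der Geschwindigkeit v(t) = -4·exp(-t/2), nehmen wir 1 Ableitung. Die Ableitung von der Geschwindigkeit ergibt die Beschleunigung: a(t) = 2·exp(-t/2). Aus der Gleichung für die Beschleunigung a(t) = 2·exp(-t/2), setzen wir t = 2*log(4) ein und erhalten a = 1/2.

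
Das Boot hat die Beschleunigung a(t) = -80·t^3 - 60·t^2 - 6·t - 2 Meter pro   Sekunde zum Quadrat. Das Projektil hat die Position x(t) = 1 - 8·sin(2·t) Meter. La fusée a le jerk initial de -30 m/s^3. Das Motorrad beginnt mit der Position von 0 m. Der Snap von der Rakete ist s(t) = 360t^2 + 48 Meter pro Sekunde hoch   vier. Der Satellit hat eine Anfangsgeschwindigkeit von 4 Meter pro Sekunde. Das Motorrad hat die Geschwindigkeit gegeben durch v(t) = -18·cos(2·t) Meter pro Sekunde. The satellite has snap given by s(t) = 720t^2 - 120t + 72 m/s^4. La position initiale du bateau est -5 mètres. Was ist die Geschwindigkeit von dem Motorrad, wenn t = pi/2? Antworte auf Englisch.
From the given velocity equation v(t) = -18·cos(2·t), we substitute t = pi/2 to get v = 18.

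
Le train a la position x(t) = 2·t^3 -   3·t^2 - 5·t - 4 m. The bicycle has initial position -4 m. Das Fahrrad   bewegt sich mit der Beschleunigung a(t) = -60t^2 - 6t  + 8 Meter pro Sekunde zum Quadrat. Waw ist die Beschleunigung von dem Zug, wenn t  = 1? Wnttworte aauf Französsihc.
Pour résoudre ceci, nous devons prendre 2 dérivées de notre équation de la position x(t) = 2·t^3 - 3·t^2 - 5·t - 4. En dérivant la position, nous obtenons la vitesse: v(t) = 6·t^2 - 6·t - 5. En prenant d/dt de v(t), nous trouvons a(t) = 12·t - 6. De l'équation de l'accélération a(t) = 12·t - 6, nous substituons t = 1 pour obtenir a = 6.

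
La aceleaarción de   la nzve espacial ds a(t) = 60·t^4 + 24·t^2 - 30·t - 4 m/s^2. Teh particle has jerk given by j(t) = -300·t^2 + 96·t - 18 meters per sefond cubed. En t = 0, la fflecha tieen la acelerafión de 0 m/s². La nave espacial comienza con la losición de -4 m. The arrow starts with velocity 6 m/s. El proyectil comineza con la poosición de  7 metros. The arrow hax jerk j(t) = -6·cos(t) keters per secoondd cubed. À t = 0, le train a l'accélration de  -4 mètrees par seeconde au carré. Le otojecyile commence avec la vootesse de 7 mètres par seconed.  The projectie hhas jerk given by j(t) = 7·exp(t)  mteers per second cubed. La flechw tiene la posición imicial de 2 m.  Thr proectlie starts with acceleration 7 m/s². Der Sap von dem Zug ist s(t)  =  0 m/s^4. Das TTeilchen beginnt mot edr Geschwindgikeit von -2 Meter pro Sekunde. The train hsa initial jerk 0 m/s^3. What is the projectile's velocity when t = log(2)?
To solve this, we need to take 2 integrals of our jerk equation j(t) = 7·exp(t). Taking ∫j(t)dt and applying a(0) = 7, we find a(t) = 7·exp(t). The integral of acceleration is velocity. Using v(0) = 7, we get v(t) = 7·exp(t). Using v(t) = 7·exp(t) and substituting t = log(2), we find v = 14.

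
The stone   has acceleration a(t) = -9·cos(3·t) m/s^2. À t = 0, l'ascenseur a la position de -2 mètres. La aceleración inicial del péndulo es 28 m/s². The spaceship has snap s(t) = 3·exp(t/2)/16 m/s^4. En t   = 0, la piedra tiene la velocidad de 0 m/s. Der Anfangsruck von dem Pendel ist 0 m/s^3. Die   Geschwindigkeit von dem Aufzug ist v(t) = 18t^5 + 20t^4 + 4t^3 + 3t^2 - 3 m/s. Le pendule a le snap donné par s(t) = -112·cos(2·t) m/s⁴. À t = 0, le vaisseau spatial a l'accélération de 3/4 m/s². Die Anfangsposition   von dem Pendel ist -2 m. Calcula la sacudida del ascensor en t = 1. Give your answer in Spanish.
Debemos derivar nuestra ecuación de la velocidad v(t) = 18·t^5 + 20·t^4 + 4·t^3 + 3·t^2 - 3 2 veces. La derivada de la velocidad da la aceleración: a(t) = 90·t^4 + 80·t^3 + 12·t^2 + 6·t. La derivada de la aceleración da la sacudida: j(t) = 360·t^3 + 240·t^2 + 24·t + 6. Tenemos la sacudida j(t) = 360·t^3 + 240·t^2 + 24·t + 6. Sustituyendo t = 1: j(1) = 630.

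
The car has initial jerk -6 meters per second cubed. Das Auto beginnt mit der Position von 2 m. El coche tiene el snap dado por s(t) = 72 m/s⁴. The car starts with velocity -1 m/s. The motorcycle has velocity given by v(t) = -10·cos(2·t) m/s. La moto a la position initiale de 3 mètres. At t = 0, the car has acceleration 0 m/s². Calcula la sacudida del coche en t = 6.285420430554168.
Debemos encontrar la integral de nuestra ecuación del snap s(t) = 72 1 vez. Integrando el snap y usando la condición inicial j(0) = -6, obtenemos j(t) = 72·t - 6. Usando j(t) = 72·t - 6 y sustituyendo t = 6.285420430554168, encontramos j = 446.550270999900.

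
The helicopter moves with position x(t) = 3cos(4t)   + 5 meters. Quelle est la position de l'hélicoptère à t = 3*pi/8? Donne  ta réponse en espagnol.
Tenemos la posición x(t) = 3·cos(4·t) + 5. Sustituyendo t = 3*pi/8: x(3*pi/8) = 5.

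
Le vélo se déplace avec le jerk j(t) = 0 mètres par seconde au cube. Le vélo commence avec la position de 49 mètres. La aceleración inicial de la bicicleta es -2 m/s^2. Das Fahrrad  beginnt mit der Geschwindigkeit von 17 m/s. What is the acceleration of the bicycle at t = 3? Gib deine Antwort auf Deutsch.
Um dies zu lösen, müssen wir 1 Integral unserer Gleichung für den Ruck j(t) = 0 finden. Durch Integration von dem Ruck und Verwendung der Anfangsbedingung a(0) = -2, erhalten wir a(t) = -2. Wir haben die Beschleunigung a(t) = -2. Durch Einsetzen von t = 3: a(3) = -2.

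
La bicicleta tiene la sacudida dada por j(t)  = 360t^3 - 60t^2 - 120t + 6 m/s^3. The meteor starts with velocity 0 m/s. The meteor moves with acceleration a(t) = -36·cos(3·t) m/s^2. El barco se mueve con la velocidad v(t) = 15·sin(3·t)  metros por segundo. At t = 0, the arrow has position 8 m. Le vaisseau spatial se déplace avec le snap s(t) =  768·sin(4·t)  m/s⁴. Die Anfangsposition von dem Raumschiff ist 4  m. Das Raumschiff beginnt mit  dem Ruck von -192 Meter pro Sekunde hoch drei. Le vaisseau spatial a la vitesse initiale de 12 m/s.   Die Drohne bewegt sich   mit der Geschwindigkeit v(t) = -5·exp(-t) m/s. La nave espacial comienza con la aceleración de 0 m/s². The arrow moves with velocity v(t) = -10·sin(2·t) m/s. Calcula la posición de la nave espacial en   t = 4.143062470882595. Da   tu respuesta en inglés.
We must find the antiderivative of our snap equation s(t) = 768·sin(4·t) 4 times. Taking ∫s(t)dt and applying j(0) = -192, we find j(t) = -192·cos(4·t). Finding the integral of j(t) and using a(0) = 0: a(t) = -48·sin(4·t). Finding the integral of a(t) and using v(0) = 12: v(t) = 12·cos(4·t). The integral of velocity is position. Using x(0) = 4, we get x(t) = 3·sin(4·t) + 4. Using x(t) = 3·sin(4·t) + 4 and substituting t = 4.143062470882595, we find x = 1.71810297924539.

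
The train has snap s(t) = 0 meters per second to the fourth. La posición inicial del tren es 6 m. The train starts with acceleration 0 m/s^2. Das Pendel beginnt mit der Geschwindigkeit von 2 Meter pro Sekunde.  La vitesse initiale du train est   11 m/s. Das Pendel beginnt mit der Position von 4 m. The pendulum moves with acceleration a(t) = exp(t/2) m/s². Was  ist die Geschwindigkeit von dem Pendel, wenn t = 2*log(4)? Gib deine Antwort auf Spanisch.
Partiendo de la aceleración a(t) = exp(t/2), tomamos 1 antiderivada. La integral de la aceleración es la velocidad. Usando v(0) = 2, obtenemos v(t) = 2·exp(t/2). Tenemos la velocidad v(t) = 2·exp(t/2). Sustituyendo t = 2*log(4): v(2*log(4)) = 8.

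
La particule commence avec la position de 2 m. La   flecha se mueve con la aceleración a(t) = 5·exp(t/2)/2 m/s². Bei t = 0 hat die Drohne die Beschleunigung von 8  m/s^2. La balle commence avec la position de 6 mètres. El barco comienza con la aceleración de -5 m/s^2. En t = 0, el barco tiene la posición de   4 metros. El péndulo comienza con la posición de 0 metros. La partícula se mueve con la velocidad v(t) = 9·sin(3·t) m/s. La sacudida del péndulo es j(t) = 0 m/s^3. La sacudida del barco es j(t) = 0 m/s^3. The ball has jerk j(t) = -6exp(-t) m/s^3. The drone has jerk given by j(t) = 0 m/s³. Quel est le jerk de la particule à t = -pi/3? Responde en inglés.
We must differentiate our velocity equation v(t) = 9·sin(3·t) 2 times. The derivative of velocity gives acceleration: a(t) = 27·cos(3·t). Taking d/dt of a(t), we find j(t) = -81·sin(3·t). We have jerk j(t) = -81·sin(3·t). Substituting t = -pi/3: j(-pi/3) = 0.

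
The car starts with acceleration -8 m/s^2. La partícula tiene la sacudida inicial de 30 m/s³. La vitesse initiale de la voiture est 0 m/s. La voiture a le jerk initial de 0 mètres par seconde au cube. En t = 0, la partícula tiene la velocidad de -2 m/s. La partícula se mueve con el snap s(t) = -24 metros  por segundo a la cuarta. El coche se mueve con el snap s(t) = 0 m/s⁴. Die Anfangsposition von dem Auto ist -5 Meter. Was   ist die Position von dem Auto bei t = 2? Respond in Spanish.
Para resolver esto, necesitamos tomar 4 antiderivadas de nuestra ecuación del snap s(t) = 0. La antiderivada del snap, con j(0) = 0, da la sacudida: j(t) = 0. Integrando la sacudida y usando la condición inicial a(0) = -8, obtenemos a(t) = -8. Tomando ∫a(t)dt y aplicando v(0) = 0, encontramos v(t) = -8·t. La antiderivada de la velocidad, con x(0) = -5, da la posición: x(t) = -4·t^2 - 5. Tenemos la posición x(t) = -4·t^2 - 5. Sustituyendo t = 2: x(2) = -21.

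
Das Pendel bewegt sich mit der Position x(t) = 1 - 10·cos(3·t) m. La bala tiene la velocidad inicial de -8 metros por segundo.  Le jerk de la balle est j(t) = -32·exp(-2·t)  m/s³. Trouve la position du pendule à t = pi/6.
Nous avons la position x(t) = 1 - 10·cos(3·t). En substituant t = pi/6: x(pi/6) = 1.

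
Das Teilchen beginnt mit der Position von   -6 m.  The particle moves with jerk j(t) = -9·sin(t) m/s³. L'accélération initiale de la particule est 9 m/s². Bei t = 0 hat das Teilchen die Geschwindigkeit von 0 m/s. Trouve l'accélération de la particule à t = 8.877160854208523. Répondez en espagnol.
Debemos encontrar la integral de nuestra ecuación de la sacudida j(t) = -9·sin(t) 1 vez. Tomando ∫j(t)dt y aplicando a(0) = 9, encontramos a(t) = 9·cos(t). De la ecuación de la aceleración a(t) = 9·cos(t), sustituimos t = 8.877160854208523 para obtener a = -7.68390847610543.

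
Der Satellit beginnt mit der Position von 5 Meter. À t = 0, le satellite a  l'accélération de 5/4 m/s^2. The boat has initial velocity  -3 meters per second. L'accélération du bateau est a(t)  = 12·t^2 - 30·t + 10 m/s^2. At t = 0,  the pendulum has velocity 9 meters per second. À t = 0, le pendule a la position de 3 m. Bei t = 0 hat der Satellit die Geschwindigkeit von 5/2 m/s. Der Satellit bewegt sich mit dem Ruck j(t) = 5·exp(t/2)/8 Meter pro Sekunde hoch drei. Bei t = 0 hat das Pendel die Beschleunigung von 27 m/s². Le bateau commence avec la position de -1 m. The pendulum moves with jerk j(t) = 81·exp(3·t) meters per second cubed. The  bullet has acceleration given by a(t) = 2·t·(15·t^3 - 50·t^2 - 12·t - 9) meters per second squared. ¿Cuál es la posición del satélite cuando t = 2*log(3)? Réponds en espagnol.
Debemos encontrar la antiderivada de nuestra ecuación de la sacudida j(t) = 5·exp(t/2)/8 3 veces. La integral de la sacudida, con a(0) = 5/4, da la aceleración: a(t) = 5·exp(t/2)/4. La integral de la aceleración, con v(0) = 5/2, da la velocidad: v(t) = 5·exp(t/2)/2. La integral de la velocidad es la posición. Usando x(0) = 5, obtenemos x(t) = 5·exp(t/2). Tenemos la posición x(t) = 5·exp(t/2). Sustituyendo t = 2*log(3): x(2*log(3)) = 15.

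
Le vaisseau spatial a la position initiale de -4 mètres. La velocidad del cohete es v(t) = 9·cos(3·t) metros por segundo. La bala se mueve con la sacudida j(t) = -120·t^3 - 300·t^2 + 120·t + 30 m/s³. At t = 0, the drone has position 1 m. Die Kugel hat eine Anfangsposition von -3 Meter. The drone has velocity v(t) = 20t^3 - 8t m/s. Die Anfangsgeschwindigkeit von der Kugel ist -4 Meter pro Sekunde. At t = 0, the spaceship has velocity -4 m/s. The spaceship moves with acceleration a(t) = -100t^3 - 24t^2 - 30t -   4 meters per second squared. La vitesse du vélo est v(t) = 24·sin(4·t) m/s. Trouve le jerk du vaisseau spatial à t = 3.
Pour résoudre ceci, nous devons prendre 1 dérivée de notre équation de l'accélération a(t) = -100·t^3 - 24·t^2 - 30·t - 4. En dérivant l'accélération, nous obtenons le jerk: j(t) = -300·t^2 - 48·t - 30. De l'équation du jerk j(t) = -300·t^2 - 48·t - 30, nous substituons t = 3 pour obtenir j = -2874.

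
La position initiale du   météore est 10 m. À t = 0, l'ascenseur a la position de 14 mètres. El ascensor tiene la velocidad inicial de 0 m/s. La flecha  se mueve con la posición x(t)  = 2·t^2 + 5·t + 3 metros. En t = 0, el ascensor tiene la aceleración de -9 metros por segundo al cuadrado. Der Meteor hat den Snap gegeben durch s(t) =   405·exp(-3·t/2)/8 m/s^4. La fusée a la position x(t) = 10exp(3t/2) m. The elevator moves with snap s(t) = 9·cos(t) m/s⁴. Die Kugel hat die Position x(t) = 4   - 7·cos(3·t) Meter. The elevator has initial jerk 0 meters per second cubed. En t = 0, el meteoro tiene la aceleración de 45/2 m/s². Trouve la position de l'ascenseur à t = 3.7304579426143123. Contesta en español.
Para resolver esto, necesitamos tomar 4 integrales de nuestra ecuación del snap s(t) = 9·cos(t). Integrando el snap y usando la condición inicial j(0) = 0, obtenemos j(t) = 9·sin(t). Tomando ∫j(t)dt y aplicando a(0) = -9, encontramos a(t) = -9·cos(t). Tomando ∫a(t)dt y aplicando v(0) = 0, encontramos v(t) = -9·sin(t). Integrando la velocidad y usando la condición inicial x(0) = 14, obtenemos x(t) = 9·cos(t) + 5. De la ecuación de la posición x(t) = 9·cos(t) + 5, sustituimos t = 3.7304579426143123 para obtener x = -2.48414307679341.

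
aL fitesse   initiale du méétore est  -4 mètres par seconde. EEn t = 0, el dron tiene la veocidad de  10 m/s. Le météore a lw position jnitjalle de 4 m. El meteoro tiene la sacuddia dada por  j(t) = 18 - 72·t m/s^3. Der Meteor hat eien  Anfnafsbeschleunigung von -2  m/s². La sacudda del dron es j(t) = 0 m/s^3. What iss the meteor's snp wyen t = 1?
To solve this, we need to take 1 derivative of our jerk equation j(t) = 18 - 72·t. Taking d/dt of j(t), we find s(t) = -72. From the given snap equation s(t) = -72, we substitute t = 1 to get s = -72.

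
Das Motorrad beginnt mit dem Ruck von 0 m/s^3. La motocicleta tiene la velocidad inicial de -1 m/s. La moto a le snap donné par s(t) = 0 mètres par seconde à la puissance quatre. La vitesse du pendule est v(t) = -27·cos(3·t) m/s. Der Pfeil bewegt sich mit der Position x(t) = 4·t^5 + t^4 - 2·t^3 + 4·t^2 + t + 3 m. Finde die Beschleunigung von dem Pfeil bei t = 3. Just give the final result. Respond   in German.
Bei t = 3, a = 2240.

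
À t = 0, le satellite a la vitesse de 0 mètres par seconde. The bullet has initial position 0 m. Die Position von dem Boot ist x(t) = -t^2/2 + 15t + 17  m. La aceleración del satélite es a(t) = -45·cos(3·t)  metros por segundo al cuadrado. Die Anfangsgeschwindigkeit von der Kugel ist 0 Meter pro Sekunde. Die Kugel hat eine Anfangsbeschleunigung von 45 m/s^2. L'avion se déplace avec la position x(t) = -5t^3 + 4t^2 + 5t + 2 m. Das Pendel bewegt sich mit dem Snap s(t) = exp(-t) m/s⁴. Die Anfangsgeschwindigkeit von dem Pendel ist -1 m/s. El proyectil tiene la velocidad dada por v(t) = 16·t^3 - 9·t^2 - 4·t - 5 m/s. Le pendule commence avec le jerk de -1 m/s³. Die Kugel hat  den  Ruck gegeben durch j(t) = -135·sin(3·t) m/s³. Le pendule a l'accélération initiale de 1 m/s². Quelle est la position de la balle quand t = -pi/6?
Nous devons intégrer notre équation du jerk j(t) = -135·sin(3·t) 3 fois. La primitive du jerk, avec a(0) = 45, donne l'accélération: a(t) = 45·cos(3·t). En intégrant l'accélération et en utilisant la condition initiale v(0) = 0, nous obtenons v(t) = 15·sin(3·t). En intégrant la vitesse et en utilisant la condition initiale x(0) = 0, nous obtenons x(t) = 5 - 5·cos(3·t). En utilisant x(t) = 5 - 5·cos(3·t) et en substituant t = -pi/6, nous trouvons x = 5.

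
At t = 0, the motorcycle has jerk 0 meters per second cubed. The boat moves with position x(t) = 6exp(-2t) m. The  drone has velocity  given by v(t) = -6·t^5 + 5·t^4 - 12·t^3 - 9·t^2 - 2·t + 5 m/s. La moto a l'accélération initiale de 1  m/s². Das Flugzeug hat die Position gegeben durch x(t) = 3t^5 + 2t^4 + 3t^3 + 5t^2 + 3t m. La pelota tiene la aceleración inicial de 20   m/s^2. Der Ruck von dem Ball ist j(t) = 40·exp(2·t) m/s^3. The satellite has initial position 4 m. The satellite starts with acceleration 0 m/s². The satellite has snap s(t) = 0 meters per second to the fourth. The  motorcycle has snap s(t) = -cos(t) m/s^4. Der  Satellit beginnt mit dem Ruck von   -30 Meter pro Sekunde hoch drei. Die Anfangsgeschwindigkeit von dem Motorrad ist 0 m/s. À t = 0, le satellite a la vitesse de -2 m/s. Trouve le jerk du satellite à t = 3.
Pour résoudre ceci, nous devons prendre 1 intégrale de notre équation du snap s(t) = 0. En prenant ∫s(t)dt et en appliquant j(0) = -30, nous trouvons j(t) = -30. De l'équation du jerk j(t) = -30, nous substituons t = 3 pour obtenir j = -30.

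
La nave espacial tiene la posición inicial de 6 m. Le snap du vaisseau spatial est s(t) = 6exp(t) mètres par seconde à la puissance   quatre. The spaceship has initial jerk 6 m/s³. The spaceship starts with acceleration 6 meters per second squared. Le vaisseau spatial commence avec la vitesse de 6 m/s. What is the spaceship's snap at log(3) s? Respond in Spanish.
Tenemos el snap s(t) = 6·exp(t). Sustituyendo t = log(3): s(log(3)) = 18.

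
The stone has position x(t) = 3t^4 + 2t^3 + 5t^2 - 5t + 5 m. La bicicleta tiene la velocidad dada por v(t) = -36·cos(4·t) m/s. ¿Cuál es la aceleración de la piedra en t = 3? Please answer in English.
To solve this, we need to take 2 derivatives of our position equation x(t) = 3·t^4 + 2·t^3 + 5·t^2 - 5·t + 5. Taking d/dt of x(t), we find v(t) = 12·t^3 + 6·t^2 + 10·t - 5. Taking d/dt of v(t), we find a(t) = 36·t^2 + 12·t + 10. We have acceleration a(t) = 36·t^2 + 12·t + 10. Substituting t = 3: a(3) = 370.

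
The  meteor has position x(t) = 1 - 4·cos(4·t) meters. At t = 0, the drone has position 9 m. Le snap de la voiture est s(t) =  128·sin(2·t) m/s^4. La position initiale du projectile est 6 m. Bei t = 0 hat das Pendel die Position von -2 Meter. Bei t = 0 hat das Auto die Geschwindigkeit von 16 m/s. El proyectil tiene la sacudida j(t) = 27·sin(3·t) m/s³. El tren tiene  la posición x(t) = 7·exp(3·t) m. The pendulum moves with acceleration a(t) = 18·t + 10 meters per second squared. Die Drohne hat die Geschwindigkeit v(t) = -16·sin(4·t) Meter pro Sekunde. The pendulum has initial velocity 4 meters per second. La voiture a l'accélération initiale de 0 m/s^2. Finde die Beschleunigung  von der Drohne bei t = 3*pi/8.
Wir müssen unsere Gleichung für die Geschwindigkeit v(t) = -16·sin(4·t) 1-mal ableiten. Mit d/dt von v(t) finden wir a(t) = -64·cos(4·t). Aus der Gleichung für die Beschleunigung a(t) = -64·cos(4·t), setzen wir t = 3*pi/8 ein und erhalten a = 0.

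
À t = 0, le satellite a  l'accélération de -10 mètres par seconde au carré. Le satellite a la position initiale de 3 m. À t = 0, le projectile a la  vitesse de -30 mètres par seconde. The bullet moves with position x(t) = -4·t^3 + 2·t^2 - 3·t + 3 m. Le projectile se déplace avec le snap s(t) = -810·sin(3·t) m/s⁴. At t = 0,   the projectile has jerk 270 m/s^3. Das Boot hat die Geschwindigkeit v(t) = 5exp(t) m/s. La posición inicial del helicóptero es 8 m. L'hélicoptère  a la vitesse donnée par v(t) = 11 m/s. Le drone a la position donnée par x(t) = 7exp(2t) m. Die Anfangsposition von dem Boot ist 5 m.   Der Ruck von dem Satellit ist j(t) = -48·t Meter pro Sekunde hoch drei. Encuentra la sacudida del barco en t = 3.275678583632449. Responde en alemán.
Ausgehend von der Geschwindigkeit v(t) = 5·exp(t), nehmen wir 2 Ableitungen. Die Ableitung von der Geschwindigkeit ergibt die Beschleunigung: a(t) = 5·exp(t). Die Ableitung von der Beschleunigung ergibt den Ruck: j(t) = 5·exp(t). Wir haben den Ruck j(t) = 5·exp(t). Durch Einsetzen von t = 3.275678583632449: j(3.275678583632449) = 132.305877550862.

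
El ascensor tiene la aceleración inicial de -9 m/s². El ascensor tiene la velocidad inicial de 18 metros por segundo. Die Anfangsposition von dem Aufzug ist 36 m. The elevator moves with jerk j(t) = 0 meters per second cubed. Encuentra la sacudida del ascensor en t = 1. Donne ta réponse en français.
En utilisant j(t) = 0 et en substituant t = 1, nous trouvons j = 0.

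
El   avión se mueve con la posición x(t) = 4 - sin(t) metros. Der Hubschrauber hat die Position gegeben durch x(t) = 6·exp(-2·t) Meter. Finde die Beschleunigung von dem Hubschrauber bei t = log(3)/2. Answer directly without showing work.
a(log(3)/2) = 8.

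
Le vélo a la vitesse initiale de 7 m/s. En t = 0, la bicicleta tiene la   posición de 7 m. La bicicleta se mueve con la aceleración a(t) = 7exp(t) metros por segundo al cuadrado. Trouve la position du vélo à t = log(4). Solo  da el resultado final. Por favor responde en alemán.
x(log(4)) = 28.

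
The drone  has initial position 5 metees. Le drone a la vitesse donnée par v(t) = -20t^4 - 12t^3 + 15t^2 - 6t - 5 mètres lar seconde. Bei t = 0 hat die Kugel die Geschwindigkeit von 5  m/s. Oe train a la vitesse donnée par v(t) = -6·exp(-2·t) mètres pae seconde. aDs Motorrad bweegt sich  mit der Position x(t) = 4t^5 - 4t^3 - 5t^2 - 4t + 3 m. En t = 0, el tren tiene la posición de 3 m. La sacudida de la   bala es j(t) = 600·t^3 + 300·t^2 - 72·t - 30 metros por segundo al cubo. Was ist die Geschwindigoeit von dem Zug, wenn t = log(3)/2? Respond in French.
De l'équation de la vitesse v(t) = -6·exp(-2·t), nous substituons t = log(3)/2 pour obtenir v = -2.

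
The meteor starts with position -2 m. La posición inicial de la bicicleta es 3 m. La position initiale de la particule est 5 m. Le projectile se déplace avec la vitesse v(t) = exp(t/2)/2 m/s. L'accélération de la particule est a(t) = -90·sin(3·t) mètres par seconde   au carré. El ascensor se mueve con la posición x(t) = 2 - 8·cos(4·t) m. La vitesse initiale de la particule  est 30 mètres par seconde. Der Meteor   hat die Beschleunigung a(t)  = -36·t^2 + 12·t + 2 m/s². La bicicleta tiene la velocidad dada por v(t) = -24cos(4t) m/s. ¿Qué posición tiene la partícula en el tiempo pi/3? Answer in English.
To solve this, we need to take 2 antiderivatives of our acceleration equation a(t) = -90·sin(3·t). The antiderivative of acceleration is velocity. Using v(0) = 30, we get v(t) = 30·cos(3·t). Integrating velocity and using the initial condition x(0) = 5, we get x(t) = 10·sin(3·t) + 5. Using x(t) = 10·sin(3·t) + 5 and substituting t = pi/3, we find x = 5.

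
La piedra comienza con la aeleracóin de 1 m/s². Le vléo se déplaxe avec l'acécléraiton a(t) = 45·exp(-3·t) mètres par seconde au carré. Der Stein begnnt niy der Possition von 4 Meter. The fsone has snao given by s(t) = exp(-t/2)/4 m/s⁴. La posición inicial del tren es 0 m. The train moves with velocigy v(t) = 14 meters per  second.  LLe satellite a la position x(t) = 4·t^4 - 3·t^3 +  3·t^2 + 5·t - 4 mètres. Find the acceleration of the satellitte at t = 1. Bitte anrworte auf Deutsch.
Um dies zu lösen, müssen wir 2 Ableitungen unserer Gleichung für die Position x(t) = 4·t^4 - 3·t^3 + 3·t^2 + 5·t - 4 nehmen. Die Ableitung von der Position ergibt die Geschwindigkeit: v(t) = 16·t^3 - 9·t^2 + 6·t + 5. Mit d/dt von v(t) finden wir a(t) = 48·t^2 - 18·t + 6. Aus der Gleichung für die Beschleunigung a(t) = 48·t^2 - 18·t + 6, setzen wir t = 1 ein und erhalten a = 36.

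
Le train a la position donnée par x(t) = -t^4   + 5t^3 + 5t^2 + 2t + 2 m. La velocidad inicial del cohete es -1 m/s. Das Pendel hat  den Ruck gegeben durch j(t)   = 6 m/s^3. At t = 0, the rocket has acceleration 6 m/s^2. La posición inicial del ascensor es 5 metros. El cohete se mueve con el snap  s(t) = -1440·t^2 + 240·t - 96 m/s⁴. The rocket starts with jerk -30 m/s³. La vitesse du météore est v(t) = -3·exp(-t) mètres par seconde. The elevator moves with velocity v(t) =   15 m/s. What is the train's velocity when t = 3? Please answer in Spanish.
Partiendo de la posición x(t) = -t^4 + 5·t^3 + 5·t^2 + 2·t + 2, tomamos 1 derivada. La derivada de la posición da la velocidad: v(t) = -4·t^3 + 15·t^2 + 10·t + 2. De la ecuación de la velocidad v(t) = -4·t^3 + 15·t^2 + 10·t + 2, sustituimos t = 3 para obtener v = 59.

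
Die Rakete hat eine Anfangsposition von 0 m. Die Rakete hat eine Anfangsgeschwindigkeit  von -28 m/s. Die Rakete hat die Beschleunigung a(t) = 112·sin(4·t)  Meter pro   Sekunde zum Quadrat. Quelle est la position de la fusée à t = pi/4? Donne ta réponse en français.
Nous devons intégrer notre équation de l'accélération a(t) = 112·sin(4·t) 2 fois. En prenant ∫a(t)dt et en appliquant v(0) = -28, nous trouvons v(t) = -28·cos(4·t). L'intégrale de la vitesse est la position. En utilisant x(0) = 0, nous obtenons x(t) = -7·sin(4·t). En utilisant x(t) = -7·sin(4·t) et en substituant t = pi/4, nous trouvons x = 0.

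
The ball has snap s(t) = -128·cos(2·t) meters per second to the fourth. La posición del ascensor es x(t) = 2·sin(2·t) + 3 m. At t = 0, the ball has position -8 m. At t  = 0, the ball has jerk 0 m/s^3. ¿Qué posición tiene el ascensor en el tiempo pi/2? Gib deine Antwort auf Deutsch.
Wir haben die Position x(t) = 2·sin(2·t) + 3. Durch Einsetzen von t = pi/2: x(pi/2) = 3.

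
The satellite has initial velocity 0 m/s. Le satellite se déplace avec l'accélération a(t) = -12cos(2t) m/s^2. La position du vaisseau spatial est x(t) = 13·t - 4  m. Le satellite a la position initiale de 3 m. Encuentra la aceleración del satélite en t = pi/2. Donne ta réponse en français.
De l'équation de l'accélération a(t) = -12·cos(2·t), nous substituons t = pi/2 pour obtenir a = 12.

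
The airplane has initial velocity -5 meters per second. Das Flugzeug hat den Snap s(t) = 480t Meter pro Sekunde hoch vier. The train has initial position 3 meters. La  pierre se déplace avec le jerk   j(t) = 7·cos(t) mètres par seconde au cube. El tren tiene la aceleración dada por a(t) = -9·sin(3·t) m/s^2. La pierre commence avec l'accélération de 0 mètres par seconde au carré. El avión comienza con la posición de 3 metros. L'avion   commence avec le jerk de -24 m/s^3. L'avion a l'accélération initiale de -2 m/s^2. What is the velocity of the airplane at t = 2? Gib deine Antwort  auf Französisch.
En partant du snap s(t) = 480·t, nous prenons 3 primitives. L'intégrale du snap, avec j(0) = -24, donne le jerk: j(t) = 240·t^2 - 24. En intégrant le jerk et en utilisant la condition initiale a(0) = -2, nous obtenons a(t) = 80·t^3 - 24·t - 2. En intégrant l'accélération et en utilisant la condition initiale v(0) = -5, nous obtenons v(t) = 20·t^4 - 12·t^2 - 2·t - 5. De l'équation de la vitesse v(t) = 20·t^4 - 12·t^2 - 2·t - 5, nous substituons t = 2 pour obtenir v = 263.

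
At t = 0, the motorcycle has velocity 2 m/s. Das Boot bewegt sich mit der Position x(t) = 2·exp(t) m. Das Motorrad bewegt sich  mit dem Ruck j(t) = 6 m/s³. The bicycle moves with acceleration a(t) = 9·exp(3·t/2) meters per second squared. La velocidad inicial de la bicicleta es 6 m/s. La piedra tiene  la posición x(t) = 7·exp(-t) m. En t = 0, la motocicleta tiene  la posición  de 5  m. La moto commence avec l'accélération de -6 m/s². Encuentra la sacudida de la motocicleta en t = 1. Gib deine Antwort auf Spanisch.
Usando j(t) = 6 y sustituyendo t = 1, encontramos j = 6.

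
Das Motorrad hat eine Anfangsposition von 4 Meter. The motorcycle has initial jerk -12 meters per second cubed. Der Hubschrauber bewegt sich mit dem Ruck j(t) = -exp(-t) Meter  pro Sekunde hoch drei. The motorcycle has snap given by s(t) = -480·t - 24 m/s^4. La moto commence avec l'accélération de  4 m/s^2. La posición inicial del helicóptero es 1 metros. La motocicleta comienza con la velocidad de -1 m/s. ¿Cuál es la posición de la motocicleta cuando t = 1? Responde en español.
Necesitamos integrar nuestra ecuación del snap s(t) = -480·t - 24 4 veces. La integral del snap, con j(0) = -12, da la sacudida: j(t) = -240·t^2 - 24·t - 12. Integrando la sacudida y usando la condición inicial a(0) = 4, obtenemos a(t) = -80·t^3 - 12·t^2 - 12·t + 4. La antiderivada de la aceleración es la velocidad. Usando v(0) = -1, obtenemos v(t) = -20·t^4 - 4·t^3 - 6·t^2 + 4·t - 1. La antiderivada de la velocidad es la posición. Usando x(0) = 4, obtenemos x(t) = -4·t^5 - t^4 - 2·t^3 + 2·t^2 - t + 4. De la ecuación de la posición x(t) = -4·t^5 - t^4 - 2·t^3 + 2·t^2 - t + 4, sustituimos t = 1 para obtener x = -2.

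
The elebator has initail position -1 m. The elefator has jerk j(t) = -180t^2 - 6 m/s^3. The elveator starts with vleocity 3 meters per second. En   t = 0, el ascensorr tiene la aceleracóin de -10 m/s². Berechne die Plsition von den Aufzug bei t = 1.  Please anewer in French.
En partant du jerk j(t) = -180·t^2 - 6, nous prenons 3 intégrales. En prenant ∫j(t)dt et en appliquant a(0) = -10, nous trouvons a(t) = -60·t^3 - 6·t - 10. En intégrant l'accélération et en utilisant la condition initiale v(0) = 3, nous obtenons v(t) = -15·t^4 - 3·t^2 - 10·t + 3. L'intégrale de la vitesse est la position. En utilisant x(0) = -1, nous obtenons x(t) = -3·t^5 - t^3 - 5·t^2 + 3·t - 1. De l'équation de la position x(t) = -3·t^5 - t^3 - 5·t^2 + 3·t - 1, nous substituons t = 1 pour obtenir x = -7.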